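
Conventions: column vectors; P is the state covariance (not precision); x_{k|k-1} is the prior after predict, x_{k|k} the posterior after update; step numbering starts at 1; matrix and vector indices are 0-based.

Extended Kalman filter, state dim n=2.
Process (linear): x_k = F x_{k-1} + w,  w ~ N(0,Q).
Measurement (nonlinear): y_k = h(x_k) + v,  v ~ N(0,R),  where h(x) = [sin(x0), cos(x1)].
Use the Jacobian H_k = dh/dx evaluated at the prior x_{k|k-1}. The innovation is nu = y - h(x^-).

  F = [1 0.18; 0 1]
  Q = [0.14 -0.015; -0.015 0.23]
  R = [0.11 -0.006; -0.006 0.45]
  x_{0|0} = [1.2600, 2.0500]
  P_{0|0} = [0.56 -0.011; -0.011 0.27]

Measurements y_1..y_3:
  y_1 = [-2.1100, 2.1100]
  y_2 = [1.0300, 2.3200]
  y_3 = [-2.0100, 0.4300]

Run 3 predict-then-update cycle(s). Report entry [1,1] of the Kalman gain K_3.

K[1,1] = 0.0474

step 1: x^-=[1.6290, 2.0500]  P^-=[0.7048 0.0226; 0.0226 0.5000]  H_jac=[-0.0582 0.0000; 0.0000 -0.8874]  S=[0.1124 -0.0048; -0.0048 0.8437]  K=[-0.3659 -0.0259; -0.0343 -0.5261]  nu=[-3.1083, 2.5711]  x^+=[2.6999, 0.8041]  P^+=[0.6893 0.0106; 0.0106 0.2665]
step 2: x^-=[2.8446, 0.8041]  P^-=[0.8417 0.0436; 0.0436 0.4965]  H_jac=[-0.9562 0.0000; 0.0000 -0.7202]  S=[0.8797 0.0240; 0.0240 0.7076]  K=[-0.9146 -0.0133; -0.0336 -0.5043]  nu=[0.7374, 1.6263]  x^+=[2.1485, -0.0408]  P^+=[0.1051 0.0007; 0.0007 0.3148]
step 3: x^-=[2.1412, -0.0408]  P^-=[0.2556 0.0424; 0.0424 0.5448]  H_jac=[-0.5400 0.0000; 0.0000 0.0408]  S=[0.1845 -0.0069; -0.0069 0.4509]  K=[-0.7482 -0.0077; -0.1222 0.0474]  nu=[-2.8517, -0.5692]  x^+=[4.2792, 0.2808]  P^+=[0.1523 0.0254; 0.0254 0.5410]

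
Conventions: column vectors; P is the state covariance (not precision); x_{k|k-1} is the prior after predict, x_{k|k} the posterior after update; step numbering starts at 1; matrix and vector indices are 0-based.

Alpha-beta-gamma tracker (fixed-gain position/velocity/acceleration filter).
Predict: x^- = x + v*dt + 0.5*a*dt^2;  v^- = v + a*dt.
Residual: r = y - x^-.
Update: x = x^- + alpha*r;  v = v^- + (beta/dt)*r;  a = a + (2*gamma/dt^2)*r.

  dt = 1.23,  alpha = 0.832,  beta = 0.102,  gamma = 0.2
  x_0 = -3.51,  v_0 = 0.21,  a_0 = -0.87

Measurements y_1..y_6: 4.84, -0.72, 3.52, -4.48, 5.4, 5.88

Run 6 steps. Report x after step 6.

x_post = 5.4895

step 1: x_pred=-3.9098  r=8.7498  x^+=3.3700  v^+=-0.1345  a^+=1.4434
step 2: x_pred=4.2964  r=-5.0164  x^+=0.1228  v^+=1.2249  a^+=0.1171
step 3: x_pred=1.7179  r=1.8021  x^+=3.2172  v^+=1.5183  a^+=0.5935
step 4: x_pred=5.5338  r=-10.0138  x^+=-2.7977  v^+=1.4180  a^+=-2.0540
step 5: x_pred=-2.6074  r=8.0074  x^+=4.0548  v^+=-0.4445  a^+=0.0631
step 6: x_pred=3.5558  r=2.3242  x^+=5.4895  v^+=-0.1742  a^+=0.6776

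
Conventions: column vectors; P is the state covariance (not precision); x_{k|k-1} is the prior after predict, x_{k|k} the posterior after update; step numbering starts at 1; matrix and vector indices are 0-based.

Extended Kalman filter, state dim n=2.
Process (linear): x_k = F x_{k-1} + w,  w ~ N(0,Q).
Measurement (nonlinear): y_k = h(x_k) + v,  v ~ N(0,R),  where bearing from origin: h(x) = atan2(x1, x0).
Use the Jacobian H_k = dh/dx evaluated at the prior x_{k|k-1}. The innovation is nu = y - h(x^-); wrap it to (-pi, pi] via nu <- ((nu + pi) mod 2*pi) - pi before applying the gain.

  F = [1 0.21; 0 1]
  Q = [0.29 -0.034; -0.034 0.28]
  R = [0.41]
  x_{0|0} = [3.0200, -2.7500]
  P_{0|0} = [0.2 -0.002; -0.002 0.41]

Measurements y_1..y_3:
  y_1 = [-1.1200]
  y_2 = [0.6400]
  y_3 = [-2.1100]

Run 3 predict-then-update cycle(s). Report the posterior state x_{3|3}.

x_post = [1.3616, -2.9389]

step 1: x^-=[2.4425, -2.7500]  P^-=[0.5072 0.0501; 0.0501 0.6900]  H_jac=[0.2033 0.1805]  S=[0.4571]  K=[0.2453; 0.2948]  nu=[-0.2755]  x^+=[2.3749, -2.8312]  P^+=[0.4797 0.0170; 0.0170 0.6503]
step 2: x^-=[1.7804, -2.8312]  P^-=[0.8056 0.1196; 0.1196 0.9303]  H_jac=[0.2531 0.1592]  S=[0.4948]  K=[0.4505; 0.3604]  nu=[1.6494]  x^+=[2.5235, -2.2367]  P^+=[0.7051 0.0392; 0.0392 0.8660]
step 3: x^-=[2.0538, -2.2367]  P^-=[1.0498 0.1871; 0.1871 1.1460]  H_jac=[0.2426 0.2227]  S=[0.5488]  K=[0.5399; 0.5478]  nu=[-1.2820]  x^+=[1.3616, -2.9389]  P^+=[0.8898 0.0248; 0.0248 0.9813]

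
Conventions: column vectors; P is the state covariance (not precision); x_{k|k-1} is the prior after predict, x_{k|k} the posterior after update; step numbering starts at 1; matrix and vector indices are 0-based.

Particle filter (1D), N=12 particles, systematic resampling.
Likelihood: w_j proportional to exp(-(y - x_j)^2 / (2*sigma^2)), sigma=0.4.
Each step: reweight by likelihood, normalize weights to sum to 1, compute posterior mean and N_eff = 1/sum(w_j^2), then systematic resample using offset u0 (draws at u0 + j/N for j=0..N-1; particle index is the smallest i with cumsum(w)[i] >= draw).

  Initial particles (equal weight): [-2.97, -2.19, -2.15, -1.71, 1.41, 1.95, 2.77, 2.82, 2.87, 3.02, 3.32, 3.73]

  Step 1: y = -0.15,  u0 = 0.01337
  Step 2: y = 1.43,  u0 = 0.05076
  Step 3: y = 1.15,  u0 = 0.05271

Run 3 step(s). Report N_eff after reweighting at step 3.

N_eff = 12.0000

step 1: w=[0.0000, 0.0022, 0.0037, 0.4965, 0.4965, 0.0010, 0.0000, 0.0000, 0.0000, 0.0000, 0.0000, 0.0000]  mean=-0.1598  Neff=2.0282  idx=[3, 3, 3, 3, 3, 3, 4, 4, 4, 4, 4, 4]
step 2: w=[0.0000, 0.0000, 0.0000, 0.0000, 0.0000, 0.0000, 0.1667, 0.1667, 0.1667, 0.1667, 0.1667, 0.1667]  mean=1.4100  Neff=6.0000  idx=[6, 6, 7, 7, 8, 8, 9, 9, 10, 10, 11, 11]
step 3: w=[0.0833, 0.0833, 0.0833, 0.0833, 0.0833, 0.0833, 0.0833, 0.0833, 0.0833, 0.0833, 0.0833, 0.0833]  mean=1.4100  Neff=12.0000  idx=[0, 1, 2, 3, 4, 5, 6, 7, 8, 9, 10, 11]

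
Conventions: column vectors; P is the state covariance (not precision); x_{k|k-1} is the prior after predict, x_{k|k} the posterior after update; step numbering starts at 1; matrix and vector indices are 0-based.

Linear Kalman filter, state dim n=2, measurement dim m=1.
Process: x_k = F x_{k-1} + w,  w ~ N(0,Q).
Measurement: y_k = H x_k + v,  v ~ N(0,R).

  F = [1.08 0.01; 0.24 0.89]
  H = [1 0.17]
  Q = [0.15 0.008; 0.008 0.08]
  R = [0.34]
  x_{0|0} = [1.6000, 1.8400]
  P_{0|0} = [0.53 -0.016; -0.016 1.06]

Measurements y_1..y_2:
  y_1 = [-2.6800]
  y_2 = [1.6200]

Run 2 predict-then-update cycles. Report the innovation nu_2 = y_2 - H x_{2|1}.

step 1: x^-=[1.7464, 2.0216]  P^-=[0.7680 0.1394; 0.1394 0.9433]  S=[1.1826]  K=[0.6694; 0.2535]  nu=[-4.7701]  x^+=[-1.4467, 0.8125]  P^+=[0.2380 -0.0613; -0.0613 0.8673]
step 2: x^-=[-1.5543, 0.3759]  P^-=[0.4264 0.0184; 0.0184 0.7546]  S=[0.7944]  K=[0.5406; 0.1846]  nu=[3.1104]  x^+=[0.1273, 0.9501]  P^+=[0.1942 -0.0609; -0.0609 0.7275]

innov = [3.1104]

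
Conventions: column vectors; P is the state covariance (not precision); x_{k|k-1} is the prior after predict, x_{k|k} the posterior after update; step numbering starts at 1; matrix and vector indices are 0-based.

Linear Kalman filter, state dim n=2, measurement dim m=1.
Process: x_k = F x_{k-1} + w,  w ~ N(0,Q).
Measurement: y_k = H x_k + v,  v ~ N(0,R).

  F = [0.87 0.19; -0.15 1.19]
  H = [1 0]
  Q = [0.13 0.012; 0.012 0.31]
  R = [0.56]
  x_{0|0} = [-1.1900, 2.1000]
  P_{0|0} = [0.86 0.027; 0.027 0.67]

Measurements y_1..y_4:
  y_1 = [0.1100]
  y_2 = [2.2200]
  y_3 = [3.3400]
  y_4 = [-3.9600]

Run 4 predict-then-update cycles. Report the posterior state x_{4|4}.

x_post = [-0.3035, -0.1806]

step 1: x^-=[-0.6363, 2.6775]  P^-=[0.8140 0.0784; 0.0784 1.2685]  S=[1.3740]  K=[0.5924; 0.0571]  nu=[0.7463]  x^+=[-0.1942, 2.7201]  P^+=[0.3318 0.0320; 0.0320 1.2640]
step 2: x^-=[0.3479, 3.2660]  P^-=[0.4373 0.2867; 0.2867 2.0960]  S=[0.9973]  K=[0.4385; 0.2875]  nu=[1.8721]  x^+=[1.1688, 3.8042]  P^+=[0.2456 0.1610; 0.1610 2.0136]
step 3: x^-=[1.7397, 4.3517]  P^-=[0.4418 0.5973; 0.5973 3.1095]  S=[1.0018]  K=[0.4410; 0.5962]  nu=[1.6003]  x^+=[2.4454, 5.3059]  P^+=[0.2470 0.3339; 0.3339 2.7534]
step 4: x^-=[3.1356, 5.9472]  P^-=[0.5267 0.9385; 0.9385 4.0954]  S=[1.0867]  K=[0.4847; 0.8636]  nu=[-7.0956]  x^+=[-0.3035, -0.1806]  P^+=[0.2714 0.4836; 0.4836 3.2850]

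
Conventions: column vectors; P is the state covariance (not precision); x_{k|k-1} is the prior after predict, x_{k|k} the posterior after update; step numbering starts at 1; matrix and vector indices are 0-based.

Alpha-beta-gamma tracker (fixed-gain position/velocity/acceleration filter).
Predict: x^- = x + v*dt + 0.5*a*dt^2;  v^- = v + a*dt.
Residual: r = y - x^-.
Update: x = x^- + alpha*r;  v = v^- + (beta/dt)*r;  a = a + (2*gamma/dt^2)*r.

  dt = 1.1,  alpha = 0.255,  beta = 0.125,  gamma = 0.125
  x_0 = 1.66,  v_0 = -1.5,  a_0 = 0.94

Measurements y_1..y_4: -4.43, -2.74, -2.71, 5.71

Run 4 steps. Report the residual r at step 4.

step 1: x_pred=0.5787  r=-5.0087  x^+=-0.6985  v^+=-1.0352  a^+=-0.0949
step 2: x_pred=-1.8946  r=-0.8454  x^+=-2.1102  v^+=-1.2356  a^+=-0.2695
step 3: x_pred=-3.6324  r=0.9224  x^+=-3.3972  v^+=-1.4272  a^+=-0.0790
step 4: x_pred=-5.0149  r=10.7249  x^+=-2.2801  v^+=-0.2954  a^+=2.1369

resid = 10.7249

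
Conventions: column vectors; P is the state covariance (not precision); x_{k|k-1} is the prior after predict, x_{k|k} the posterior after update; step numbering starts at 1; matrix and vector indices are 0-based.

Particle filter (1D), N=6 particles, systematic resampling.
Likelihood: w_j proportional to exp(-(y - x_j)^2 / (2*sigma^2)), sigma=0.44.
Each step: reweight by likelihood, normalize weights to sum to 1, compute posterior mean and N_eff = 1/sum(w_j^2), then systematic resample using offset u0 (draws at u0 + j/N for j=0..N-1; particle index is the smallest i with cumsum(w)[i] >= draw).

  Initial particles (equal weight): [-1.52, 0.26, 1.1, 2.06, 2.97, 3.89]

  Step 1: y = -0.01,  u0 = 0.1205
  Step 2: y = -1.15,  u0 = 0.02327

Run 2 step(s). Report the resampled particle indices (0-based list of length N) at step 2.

resampled_idx = [0, 0, 1, 2, 3, 4]

step 1: w=[0.0032, 0.9493, 0.0476, 0.0000, 0.0000, 0.0000]  mean=0.2943  Neff=1.1070  idx=[1, 1, 1, 1, 1, 2]
step 2: w=[0.2000, 0.2000, 0.2000, 0.2000, 0.2000, 0.0001]  mean=0.2601  Neff=5.0007  idx=[0, 0, 1, 2, 3, 4]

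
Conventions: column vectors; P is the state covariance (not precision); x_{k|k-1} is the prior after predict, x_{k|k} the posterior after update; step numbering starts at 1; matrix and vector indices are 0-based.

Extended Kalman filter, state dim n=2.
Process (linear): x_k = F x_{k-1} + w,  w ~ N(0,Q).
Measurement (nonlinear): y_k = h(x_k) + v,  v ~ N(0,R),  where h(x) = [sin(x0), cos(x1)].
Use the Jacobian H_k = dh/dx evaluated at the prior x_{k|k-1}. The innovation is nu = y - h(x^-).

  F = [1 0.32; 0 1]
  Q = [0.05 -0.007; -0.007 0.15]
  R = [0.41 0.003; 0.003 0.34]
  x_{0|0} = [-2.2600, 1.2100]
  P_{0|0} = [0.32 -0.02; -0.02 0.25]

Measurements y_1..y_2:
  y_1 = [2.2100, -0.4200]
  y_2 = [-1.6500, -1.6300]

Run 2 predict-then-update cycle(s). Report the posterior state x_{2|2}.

x_post = [-1.6372, 2.4265]

step 1: x^-=[-1.8728, 1.2100]  P^-=[0.3828 0.0530; 0.0530 0.4000]  H_jac=[-0.2974 0.0000; 0.0000 -0.9356]  S=[0.4439 0.0177; 0.0177 0.6902]  K=[-0.2539 -0.0653; -0.0138 -0.5419]  nu=[3.1647, -0.7730]  x^+=[-2.6258, 1.5851]  P^+=[0.3507 0.0246; 0.0246 0.1970]
step 2: x^-=[-2.1186, 1.5851]  P^-=[0.4365 0.0806; 0.0806 0.3470]  H_jac=[-0.5208 0.0000; 0.0000 -0.9999]  S=[0.5284 0.0450; 0.0450 0.6869]  K=[-0.4226 -0.0896; -0.0367 -0.5027]  nu=[-0.7963, -1.6157]  x^+=[-1.6372, 2.4265]  P^+=[0.3332 0.0317; 0.0317 0.1710]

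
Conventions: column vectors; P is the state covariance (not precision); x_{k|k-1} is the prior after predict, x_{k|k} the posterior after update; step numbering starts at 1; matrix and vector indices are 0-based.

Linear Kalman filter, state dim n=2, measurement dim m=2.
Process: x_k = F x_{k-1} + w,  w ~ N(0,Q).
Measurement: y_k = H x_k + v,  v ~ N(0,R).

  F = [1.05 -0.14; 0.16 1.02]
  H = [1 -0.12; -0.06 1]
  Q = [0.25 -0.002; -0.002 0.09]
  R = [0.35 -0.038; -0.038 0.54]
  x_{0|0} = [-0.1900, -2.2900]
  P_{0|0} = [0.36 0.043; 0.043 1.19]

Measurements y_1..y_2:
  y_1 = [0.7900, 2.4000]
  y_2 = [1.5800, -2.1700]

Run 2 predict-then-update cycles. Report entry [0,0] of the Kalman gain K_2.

step 1: x^-=[0.1211, -2.3662]  P^-=[0.6576 -0.0664; -0.0664 1.3513]  S=[1.0430 -0.3065; -0.3065 1.9017]  K=[0.6527 0.0495; -0.0102 0.7111]  nu=[0.3850, 4.7735]  x^+=[0.6088, 1.0241]  P^+=[0.2284 0.0157; 0.0157 0.3853]
step 2: x^-=[0.4959, 1.1420]  P^-=[0.5048 -0.0022; -0.0022 0.5018]  S=[0.8626 -0.1308; -0.1308 1.0439]  K=[0.5921 0.0430; 0.0005 0.4809]  nu=[1.2212, -3.2822]  x^+=[1.0777, -0.4358]  P^+=[0.2072 0.0132; 0.0132 0.2605]

K[0,0] = 0.5921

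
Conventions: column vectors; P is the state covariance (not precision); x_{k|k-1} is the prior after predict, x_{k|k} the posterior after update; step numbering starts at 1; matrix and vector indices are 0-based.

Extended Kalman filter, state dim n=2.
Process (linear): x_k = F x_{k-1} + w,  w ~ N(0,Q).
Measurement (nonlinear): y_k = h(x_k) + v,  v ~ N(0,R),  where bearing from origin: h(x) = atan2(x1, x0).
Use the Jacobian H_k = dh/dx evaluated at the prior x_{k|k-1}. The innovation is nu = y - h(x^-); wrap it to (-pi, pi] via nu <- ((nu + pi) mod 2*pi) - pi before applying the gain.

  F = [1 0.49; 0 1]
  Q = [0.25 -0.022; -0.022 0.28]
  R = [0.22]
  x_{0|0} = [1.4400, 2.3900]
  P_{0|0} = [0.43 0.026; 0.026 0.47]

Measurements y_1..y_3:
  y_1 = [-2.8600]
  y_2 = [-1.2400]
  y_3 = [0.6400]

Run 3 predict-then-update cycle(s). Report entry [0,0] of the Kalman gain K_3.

K[0,0] = -0.1281

step 1: x^-=[2.6111, 2.3900]  P^-=[0.8183 0.2343; 0.2343 0.7500]  H_jac=[-0.1907 0.2084]  S=[0.2637]  K=[-0.4067; 0.4232]  nu=[2.6820]  x^+=[1.5202, 3.5250]  P^+=[0.7747 0.2797; 0.2797 0.7028]
step 2: x^-=[3.2475, 3.5250]  P^-=[1.4675 0.6021; 0.6021 0.9828]  H_jac=[-0.1535 0.1414]  S=[0.2481]  K=[-0.5647; 0.1876]  nu=[-2.0664]  x^+=[4.4143, 3.1372]  P^+=[1.3884 0.6283; 0.6283 0.9740]
step 3: x^-=[5.9515, 3.1372]  P^-=[2.4881 1.0836; 1.0836 1.2540]  H_jac=[-0.0693 0.1315]  S=[0.2339]  K=[-0.1281; 0.3839]  nu=[0.1549]  x^+=[5.9317, 3.1967]  P^+=[2.4842 1.0951; 1.0951 1.2196]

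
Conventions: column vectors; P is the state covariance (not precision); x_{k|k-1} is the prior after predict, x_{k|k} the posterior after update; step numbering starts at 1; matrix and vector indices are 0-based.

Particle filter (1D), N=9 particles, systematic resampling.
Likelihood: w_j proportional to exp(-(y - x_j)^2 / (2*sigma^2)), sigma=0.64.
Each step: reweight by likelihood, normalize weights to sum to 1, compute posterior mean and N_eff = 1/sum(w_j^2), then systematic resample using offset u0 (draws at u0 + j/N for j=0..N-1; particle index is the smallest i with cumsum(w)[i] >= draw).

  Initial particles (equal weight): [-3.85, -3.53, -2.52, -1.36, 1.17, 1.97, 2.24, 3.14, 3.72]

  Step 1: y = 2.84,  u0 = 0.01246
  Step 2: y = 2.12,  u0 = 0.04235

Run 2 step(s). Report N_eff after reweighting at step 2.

step 1: w=[0.0000, 0.0000, 0.0000, 0.0000, 0.0141, 0.1683, 0.2732, 0.3798, 0.1647]  mean=2.7651  Neff=3.6431  idx=[4, 5, 6, 6, 7, 7, 7, 7, 8]
step 2: w=[0.0749, 0.2192, 0.2214, 0.2214, 0.0633, 0.0633, 0.0633, 0.0633, 0.0099]  mean=2.3432  Neff=5.9579  idx=[0, 1, 1, 2, 2, 3, 3, 5, 7]

N_eff = 5.9579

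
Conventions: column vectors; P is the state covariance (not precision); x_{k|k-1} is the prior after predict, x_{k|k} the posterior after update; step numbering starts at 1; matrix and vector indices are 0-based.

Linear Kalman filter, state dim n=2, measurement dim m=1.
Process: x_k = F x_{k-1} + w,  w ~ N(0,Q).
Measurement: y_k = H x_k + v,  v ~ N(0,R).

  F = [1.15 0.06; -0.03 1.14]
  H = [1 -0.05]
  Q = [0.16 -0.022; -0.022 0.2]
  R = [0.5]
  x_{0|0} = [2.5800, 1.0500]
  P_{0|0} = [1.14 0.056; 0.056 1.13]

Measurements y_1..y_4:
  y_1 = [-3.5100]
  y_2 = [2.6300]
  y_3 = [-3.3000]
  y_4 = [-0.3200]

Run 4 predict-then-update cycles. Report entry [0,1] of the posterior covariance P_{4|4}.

P_post[0,1] = 0.3506

step 1: x^-=[3.0300, 1.1196]  P^-=[1.6794 0.0893; 0.0893 1.6657]  S=[2.1747]  K=[0.7702; 0.0028]  nu=[-6.4840]  x^+=[-1.9641, 1.1017]  P^+=[0.3893 0.0847; 0.0847 1.6657]
step 2: x^-=[-2.1926, 1.3149]  P^-=[0.6926 0.1893; 0.1893 2.3593]  S=[1.1795]  K=[0.5791; 0.0605]  nu=[4.8884]  x^+=[0.6384, 1.6107]  P^+=[0.2970 0.1480; 0.1480 2.3550]
step 3: x^-=[0.8308, 1.8171]  P^-=[0.5816 0.3226; 0.3226 3.2507]  S=[1.0575]  K=[0.5348; 0.1514]  nu=[-4.0399]  x^+=[-1.3296, 1.2055]  P^+=[0.2792 0.2370; 0.2370 3.2265]
step 4: x^-=[-1.4567, 1.4142]  P^-=[0.5736 0.4994; 0.4994 4.3772]  S=[1.0346]  K=[0.5303; 0.2711]  nu=[1.2074]  x^+=[-0.8164, 1.7416]  P^+=[0.2827 0.3506; 0.3506 4.3012]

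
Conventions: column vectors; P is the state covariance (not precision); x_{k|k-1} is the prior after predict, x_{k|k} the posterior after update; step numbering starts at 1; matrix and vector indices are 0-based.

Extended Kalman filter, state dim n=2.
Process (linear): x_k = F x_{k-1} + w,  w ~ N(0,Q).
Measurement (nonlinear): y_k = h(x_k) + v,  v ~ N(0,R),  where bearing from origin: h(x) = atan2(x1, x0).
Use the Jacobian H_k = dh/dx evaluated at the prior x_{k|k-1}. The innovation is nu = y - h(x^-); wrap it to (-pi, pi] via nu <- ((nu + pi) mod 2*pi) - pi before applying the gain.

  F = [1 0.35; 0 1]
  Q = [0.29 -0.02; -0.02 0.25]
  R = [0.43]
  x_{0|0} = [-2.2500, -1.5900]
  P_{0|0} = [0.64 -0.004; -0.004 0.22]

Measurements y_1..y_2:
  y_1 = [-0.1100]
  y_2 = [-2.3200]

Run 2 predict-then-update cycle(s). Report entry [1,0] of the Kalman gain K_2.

K[1,0] = -0.2361

step 1: x^-=[-2.8065, -1.5900]  P^-=[0.9542 0.0530; 0.0530 0.4700]  H_jac=[0.1528 -0.2697]  S=[0.4821]  K=[0.2728; -0.2462]  nu=[2.5161]  x^+=[-2.1201, -2.2094]  P^+=[0.9183 0.0854; 0.0854 0.4408]
step 2: x^-=[-2.8934, -2.2094]  P^-=[1.3220 0.2196; 0.2196 0.6908]  H_jac=[0.1667 -0.2183]  S=[0.4837]  K=[0.3565; -0.2361]  nu=[0.1694]  x^+=[-2.8330, -2.2494]  P^+=[1.2606 0.2604; 0.2604 0.6638]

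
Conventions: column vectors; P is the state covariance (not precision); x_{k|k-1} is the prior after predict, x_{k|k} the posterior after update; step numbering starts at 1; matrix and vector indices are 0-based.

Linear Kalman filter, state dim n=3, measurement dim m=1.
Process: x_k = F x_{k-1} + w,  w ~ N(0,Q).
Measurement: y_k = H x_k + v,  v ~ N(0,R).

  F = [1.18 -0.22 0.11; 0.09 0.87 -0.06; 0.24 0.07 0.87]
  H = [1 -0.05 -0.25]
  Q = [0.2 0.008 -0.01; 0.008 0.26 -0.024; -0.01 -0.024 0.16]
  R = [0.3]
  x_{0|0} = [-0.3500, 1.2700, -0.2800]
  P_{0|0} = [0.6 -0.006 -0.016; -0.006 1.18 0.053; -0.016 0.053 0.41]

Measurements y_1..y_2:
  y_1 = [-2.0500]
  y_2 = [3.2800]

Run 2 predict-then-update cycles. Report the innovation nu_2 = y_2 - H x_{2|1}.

step 1: x^-=[-0.7232, 1.0902, -0.2387]  P^-=[1.0939 -0.1561 0.1542; -0.1561 1.1532 0.0770; 0.1542 0.0770 0.5102]  S=[1.3691]  K=[0.7765; -0.1702; 0.0167]  nu=[-1.3320]  x^+=[-1.7575, 1.3169, -0.2609]  P^+=[0.2683 0.0248 0.1365; 0.0248 1.1135 0.0809; 0.1365 0.0809 0.5099]
step 2: x^-=[-2.3923, 1.0032, -0.5566]  P^-=[0.6523 -0.1545 0.2273; -0.1545 1.1008 0.0979; 0.2273 0.0979 0.6345]  S=[0.8990]  K=[0.6710; -0.2603; 0.0709]  nu=[5.5833]  x^+=[1.3541, -0.4502, -0.1608]  P^+=[0.2476 0.0025 0.1845; 0.0025 1.0399 0.1145; 0.1845 0.1145 0.6300]

innov = [5.5833]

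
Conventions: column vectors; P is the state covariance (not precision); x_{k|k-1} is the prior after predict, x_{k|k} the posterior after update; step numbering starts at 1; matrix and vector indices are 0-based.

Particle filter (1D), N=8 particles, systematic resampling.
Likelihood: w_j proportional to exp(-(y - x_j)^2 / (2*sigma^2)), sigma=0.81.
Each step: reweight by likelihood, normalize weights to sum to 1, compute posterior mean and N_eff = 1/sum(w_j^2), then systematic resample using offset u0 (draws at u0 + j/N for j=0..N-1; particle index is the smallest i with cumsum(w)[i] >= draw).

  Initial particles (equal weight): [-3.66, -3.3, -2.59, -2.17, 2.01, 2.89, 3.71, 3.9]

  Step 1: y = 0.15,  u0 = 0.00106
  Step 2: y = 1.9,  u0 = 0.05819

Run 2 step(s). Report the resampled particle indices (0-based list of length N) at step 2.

step 1: w=[0.0002, 0.0012, 0.0345, 0.1743, 0.7544, 0.0345, 0.0007, 0.0002]  mean=1.1474  Neff=1.6613  idx=[1, 3, 4, 4, 4, 4, 4, 4]
step 2: w=[0.0000, 0.0000, 0.1667, 0.1667, 0.1667, 0.1667, 0.1667, 0.1667]  mean=2.0100  Neff=6.0000  idx=[2, 3, 3, 4, 5, 6, 6, 7]

resampled_idx = [2, 3, 3, 4, 5, 6, 6, 7]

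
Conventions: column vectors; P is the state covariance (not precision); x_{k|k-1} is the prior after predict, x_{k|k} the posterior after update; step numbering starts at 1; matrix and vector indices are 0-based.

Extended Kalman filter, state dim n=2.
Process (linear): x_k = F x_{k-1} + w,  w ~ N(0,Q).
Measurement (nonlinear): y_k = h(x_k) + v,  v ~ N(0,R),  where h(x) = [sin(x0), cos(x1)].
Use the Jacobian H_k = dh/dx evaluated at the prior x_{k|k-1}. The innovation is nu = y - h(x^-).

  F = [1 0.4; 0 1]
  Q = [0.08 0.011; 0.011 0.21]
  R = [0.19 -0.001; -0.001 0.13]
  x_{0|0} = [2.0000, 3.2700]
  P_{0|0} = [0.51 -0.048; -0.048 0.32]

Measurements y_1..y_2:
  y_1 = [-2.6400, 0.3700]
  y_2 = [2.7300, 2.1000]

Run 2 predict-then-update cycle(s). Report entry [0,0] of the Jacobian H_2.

H_jac[0,0] = 0.8164

step 1: x^-=[3.3080, 3.2700]  P^-=[0.6028 0.0910; 0.0910 0.5300]  H_jac=[-0.9862 0.0000; 0.0000 0.1281]  S=[0.7763 -0.0125; -0.0125 0.1387]  K=[-0.7656 0.0151; -0.1079 0.4796]  nu=[-2.4744, 1.3618]  x^+=[5.2228, 4.1901]  P^+=[0.1475 0.0213; 0.0213 0.4878]
step 2: x^-=[6.8989, 4.1901]  P^-=[0.3226 0.2274; 0.2274 0.6978]  H_jac=[0.8164 0.0000; 0.0000 0.8667]  S=[0.4050 0.1599; 0.1599 0.6541]  K=[0.5881 0.1575; 0.1033 0.8993]  nu=[2.1525, 2.5989]  x^+=[8.5741, 6.7496]  P^+=[0.1367 0.0230; 0.0230 0.1348]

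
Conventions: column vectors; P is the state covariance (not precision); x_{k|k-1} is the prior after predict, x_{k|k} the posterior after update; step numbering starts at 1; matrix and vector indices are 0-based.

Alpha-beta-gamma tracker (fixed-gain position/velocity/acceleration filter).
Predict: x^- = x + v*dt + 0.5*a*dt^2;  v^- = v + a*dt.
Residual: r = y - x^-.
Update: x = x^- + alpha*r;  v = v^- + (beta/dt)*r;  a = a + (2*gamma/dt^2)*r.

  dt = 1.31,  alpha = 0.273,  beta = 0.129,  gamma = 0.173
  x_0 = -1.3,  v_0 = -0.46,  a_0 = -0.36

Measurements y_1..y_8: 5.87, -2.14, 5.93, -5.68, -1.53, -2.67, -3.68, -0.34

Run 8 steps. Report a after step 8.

step 1: x_pred=-2.2115  r=8.0815  x^+=-0.0052  v^+=-0.1358  a^+=1.2694
step 2: x_pred=0.9061  r=-3.0461  x^+=0.0745  v^+=1.2272  a^+=0.6552
step 3: x_pred=2.2443  r=3.6857  x^+=3.2505  v^+=2.4485  a^+=1.3984
step 4: x_pred=7.6578  r=-13.3378  x^+=4.0166  v^+=2.9669  a^+=-1.2908
step 5: x_pred=6.7957  r=-8.3257  x^+=4.5227  v^+=0.4561  a^+=-2.9694
step 6: x_pred=2.5723  r=-5.2423  x^+=1.1411  v^+=-3.9501  a^+=-4.0264
step 7: x_pred=-7.4884  r=3.8084  x^+=-6.4487  v^+=-8.8497  a^+=-3.2585
step 8: x_pred=-20.8378  r=20.4978  x^+=-15.2419  v^+=-11.0999  a^+=0.8742

a_post = 0.8742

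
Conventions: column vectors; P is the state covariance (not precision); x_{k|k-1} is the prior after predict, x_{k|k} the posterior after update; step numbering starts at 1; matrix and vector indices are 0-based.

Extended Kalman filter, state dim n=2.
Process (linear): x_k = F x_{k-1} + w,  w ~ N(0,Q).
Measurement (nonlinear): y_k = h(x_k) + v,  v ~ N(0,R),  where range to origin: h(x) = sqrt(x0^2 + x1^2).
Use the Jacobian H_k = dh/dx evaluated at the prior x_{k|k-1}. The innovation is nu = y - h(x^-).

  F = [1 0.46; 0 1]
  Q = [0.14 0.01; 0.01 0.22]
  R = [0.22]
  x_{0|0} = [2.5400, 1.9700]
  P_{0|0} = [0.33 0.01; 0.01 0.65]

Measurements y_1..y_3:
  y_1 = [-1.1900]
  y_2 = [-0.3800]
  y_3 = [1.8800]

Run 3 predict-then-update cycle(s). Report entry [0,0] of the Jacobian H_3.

step 1: x^-=[3.4462, 1.9700]  P^-=[0.6167 0.3190; 0.3190 0.8700]  H_jac=[0.8682 0.4963]  S=[1.1740]  K=[0.5909; 0.6037]  nu=[-5.1595]  x^+=[0.3973, -1.1447]  P^+=[0.2068 -0.0998; -0.0998 0.4422]
step 2: x^-=[-0.1292, -1.1447]  P^-=[0.3485 0.1136; 0.1136 0.6622]  H_jac=[-0.1122 -0.9937]  S=[0.9036]  K=[-0.1682; -0.7423]  nu=[-1.5319]  x^+=[0.1285, -0.0075]  P^+=[0.3230 0.0008; 0.0008 0.1643]
step 3: x^-=[0.1250, -0.0075]  P^-=[0.4985 0.0863; 0.0863 0.3843]  H_jac=[0.9982 -0.0595]  S=[0.7078]  K=[0.6957; 0.0895]  nu=[1.7547]  x^+=[1.3459, 0.1495]  P^+=[0.1559 0.0423; 0.0423 0.3786]

H_jac[0,0] = 0.9982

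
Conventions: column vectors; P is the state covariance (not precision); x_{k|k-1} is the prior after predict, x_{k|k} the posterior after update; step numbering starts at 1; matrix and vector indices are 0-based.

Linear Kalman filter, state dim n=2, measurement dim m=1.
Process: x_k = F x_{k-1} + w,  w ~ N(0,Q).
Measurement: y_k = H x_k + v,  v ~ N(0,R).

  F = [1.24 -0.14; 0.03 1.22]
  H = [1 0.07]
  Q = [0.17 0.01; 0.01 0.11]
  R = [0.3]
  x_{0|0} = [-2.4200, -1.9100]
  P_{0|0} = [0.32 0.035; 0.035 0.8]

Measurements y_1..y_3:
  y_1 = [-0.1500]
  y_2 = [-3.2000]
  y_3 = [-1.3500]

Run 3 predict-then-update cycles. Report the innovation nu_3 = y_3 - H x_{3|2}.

step 1: x^-=[-2.7334, -2.4028]  P^-=[0.6656 -0.0619; -0.0619 1.3036]  S=[0.9633]  K=[0.6864; 0.0304]  nu=[2.7516]  x^+=[-0.8446, -2.3191]  P^+=[0.2117 -0.0821; -0.0821 1.3027]
step 2: x^-=[-0.7227, -2.8546]  P^-=[0.5495 -0.3284; -0.3284 2.0431]  S=[0.8135]  K=[0.6472; -0.2279]  nu=[-2.2775]  x^+=[-2.1966, -2.3356]  P^+=[0.2087 -0.2084; -0.2084 2.0008]
step 3: x^-=[-2.3969, -2.9153]  P^-=[0.6026 -0.6384; -0.6384 3.0730]  S=[0.8282]  K=[0.6736; -0.5111]  nu=[1.2509]  x^+=[-1.5543, -3.5546]  P^+=[0.2268 -0.3533; -0.3533 2.8566]

innov = [1.2509]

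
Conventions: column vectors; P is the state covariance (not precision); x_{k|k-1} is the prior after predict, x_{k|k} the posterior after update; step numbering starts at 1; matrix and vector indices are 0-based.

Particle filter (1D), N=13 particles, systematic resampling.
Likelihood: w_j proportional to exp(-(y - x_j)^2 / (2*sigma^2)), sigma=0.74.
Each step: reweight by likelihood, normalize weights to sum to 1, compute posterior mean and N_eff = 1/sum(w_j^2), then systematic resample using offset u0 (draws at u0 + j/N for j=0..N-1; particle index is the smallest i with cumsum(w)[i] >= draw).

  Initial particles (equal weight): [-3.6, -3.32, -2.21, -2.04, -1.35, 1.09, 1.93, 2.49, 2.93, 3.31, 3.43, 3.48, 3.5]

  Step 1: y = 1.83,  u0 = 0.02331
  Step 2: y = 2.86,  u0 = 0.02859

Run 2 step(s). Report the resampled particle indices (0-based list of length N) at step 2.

resampled_idx = [3, 4, 5, 6, 7, 8, 8, 9, 9, 10, 11, 11, 12]

step 1: w=[0.0000, 0.0000, 0.0000, 0.0000, 0.0000, 0.2026, 0.3309, 0.2244, 0.1106, 0.0452, 0.0323, 0.0278, 0.0262]  mean=2.1910  Neff=4.5937  idx=[5, 5, 5, 6, 6, 6, 6, 7, 7, 7, 8, 9, 11]
step 2: w=[0.0080, 0.0080, 0.0080, 0.0634, 0.0634, 0.0634, 0.0634, 0.1232, 0.1232, 0.1232, 0.1389, 0.1160, 0.0982]  mean=2.5680  Neff=9.6012  idx=[3, 4, 5, 6, 7, 8, 8, 9, 9, 10, 11, 11, 12]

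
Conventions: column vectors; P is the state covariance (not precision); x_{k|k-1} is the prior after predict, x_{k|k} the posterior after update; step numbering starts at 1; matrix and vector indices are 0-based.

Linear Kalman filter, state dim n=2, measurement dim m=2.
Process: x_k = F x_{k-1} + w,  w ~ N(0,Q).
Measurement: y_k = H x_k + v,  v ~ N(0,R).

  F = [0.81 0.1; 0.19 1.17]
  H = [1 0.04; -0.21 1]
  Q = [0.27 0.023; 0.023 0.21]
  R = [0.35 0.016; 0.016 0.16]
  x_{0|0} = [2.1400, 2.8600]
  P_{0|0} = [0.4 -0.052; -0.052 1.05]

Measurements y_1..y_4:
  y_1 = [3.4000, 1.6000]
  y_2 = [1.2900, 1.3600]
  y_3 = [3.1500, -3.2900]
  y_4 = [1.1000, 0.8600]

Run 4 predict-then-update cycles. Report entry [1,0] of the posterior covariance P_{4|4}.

step 1: x^-=[2.0194, 3.7528]  P^-=[0.5345 0.1571; 0.1571 1.6387]  S=[0.8997 0.1251; 0.1251 1.7562]  K=[0.6035 -0.0174; 0.1216 0.9056]  nu=[1.2305, -1.7287]  x^+=[2.7921, 2.3369]  P^+=[0.2089 0.0507; 0.0507 0.1575]
step 2: x^-=[2.4953, 3.2646]  P^-=[0.4169 0.1226; 0.1226 0.4557]  S=[0.7774 0.0683; 0.0683 0.5826]  K=[0.5428 -0.0034; 0.1176 0.7242]  nu=[-1.3359, -1.3806]  x^+=[1.7748, 2.1077]  P^+=[0.1880 0.0476; 0.0476 0.1278]
step 3: x^-=[1.6484, 2.8032]  P^-=[0.4024 0.1129; 0.1129 0.4129]  S=[0.7621 0.0600; 0.0600 0.5432]  K=[0.5344 -0.0067; 0.1144 0.7038]  nu=[1.3895, -5.7470]  x^+=[2.4294, -1.0824]  P^+=[0.1851 0.0464; 0.0464 0.1242]
step 4: x^-=[1.8596, -0.8049]  P^-=[0.4002 0.1108; 0.1108 0.4073]  S=[0.7597 0.0581; 0.0581 0.5384]  K=[0.5332 -0.0078; 0.1137 0.7010]  nu=[-0.7274, 2.0554]  x^+=[1.4556, 0.5532]  P^+=[0.1847 0.0461; 0.0461 0.1236]

P_post[1,0] = 0.0461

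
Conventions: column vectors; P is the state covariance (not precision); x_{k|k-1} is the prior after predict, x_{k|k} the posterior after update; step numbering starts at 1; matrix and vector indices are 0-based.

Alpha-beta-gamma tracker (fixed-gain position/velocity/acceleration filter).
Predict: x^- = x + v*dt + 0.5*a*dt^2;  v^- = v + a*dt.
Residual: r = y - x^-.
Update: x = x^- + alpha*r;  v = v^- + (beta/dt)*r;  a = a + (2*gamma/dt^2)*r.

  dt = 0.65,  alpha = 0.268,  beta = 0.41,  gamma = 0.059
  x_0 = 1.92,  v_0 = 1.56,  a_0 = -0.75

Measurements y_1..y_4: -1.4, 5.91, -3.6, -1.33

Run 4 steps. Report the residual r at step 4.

step 1: x_pred=2.7756  r=-4.1756  x^+=1.6565  v^+=-1.5613  a^+=-1.9162
step 2: x_pred=0.2369  r=5.6731  x^+=1.7573  v^+=0.7716  a^+=-0.3317
step 3: x_pred=2.1887  r=-5.7887  x^+=0.6373  v^+=-3.0954  a^+=-1.9485
step 4: x_pred=-1.7863  r=0.4563  x^+=-1.6640  v^+=-4.0741  a^+=-1.8210

resid = 0.4563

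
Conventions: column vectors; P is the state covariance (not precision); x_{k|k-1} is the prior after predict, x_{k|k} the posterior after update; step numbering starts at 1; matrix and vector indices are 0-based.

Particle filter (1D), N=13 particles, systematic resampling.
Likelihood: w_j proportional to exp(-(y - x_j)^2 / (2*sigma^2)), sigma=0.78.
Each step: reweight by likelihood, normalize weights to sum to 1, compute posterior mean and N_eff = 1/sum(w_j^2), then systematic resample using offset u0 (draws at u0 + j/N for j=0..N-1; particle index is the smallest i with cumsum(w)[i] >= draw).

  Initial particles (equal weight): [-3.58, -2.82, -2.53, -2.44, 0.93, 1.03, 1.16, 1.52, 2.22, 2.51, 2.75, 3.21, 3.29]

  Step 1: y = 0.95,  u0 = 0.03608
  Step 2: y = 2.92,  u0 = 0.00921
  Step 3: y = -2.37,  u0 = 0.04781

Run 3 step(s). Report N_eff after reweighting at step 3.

step 1: w=[0.0000, 0.0000, 0.0000, 0.0000, 0.2368, 0.2356, 0.2284, 0.1814, 0.0629, 0.0321, 0.0165, 0.0036, 0.0026]  mean=1.2892  Neff=4.9513  idx=[4, 4, 4, 5, 5, 5, 6, 6, 6, 7, 7, 7, 9]
step 2: w=[0.0195, 0.0195, 0.0195, 0.0268, 0.0268, 0.0268, 0.0396, 0.0396, 0.0396, 0.1008, 0.1008, 0.1008, 0.4398]  mean=1.8387  Neff=4.3120  idx=[0, 4, 6, 8, 9, 10, 11, 11, 12, 12, 12, 12, 12]
step 3: w=[0.4446, 0.2564, 0.1223, 0.1223, 0.0136, 0.0136, 0.0136, 0.0136, 0.0000, 0.0000, 0.0000, 0.0000, 0.0000]  mean=1.0441  Neff=3.4009  idx=[0, 0, 0, 0, 0, 0, 1, 1, 1, 2, 2, 3, 5]

N_eff = 3.4009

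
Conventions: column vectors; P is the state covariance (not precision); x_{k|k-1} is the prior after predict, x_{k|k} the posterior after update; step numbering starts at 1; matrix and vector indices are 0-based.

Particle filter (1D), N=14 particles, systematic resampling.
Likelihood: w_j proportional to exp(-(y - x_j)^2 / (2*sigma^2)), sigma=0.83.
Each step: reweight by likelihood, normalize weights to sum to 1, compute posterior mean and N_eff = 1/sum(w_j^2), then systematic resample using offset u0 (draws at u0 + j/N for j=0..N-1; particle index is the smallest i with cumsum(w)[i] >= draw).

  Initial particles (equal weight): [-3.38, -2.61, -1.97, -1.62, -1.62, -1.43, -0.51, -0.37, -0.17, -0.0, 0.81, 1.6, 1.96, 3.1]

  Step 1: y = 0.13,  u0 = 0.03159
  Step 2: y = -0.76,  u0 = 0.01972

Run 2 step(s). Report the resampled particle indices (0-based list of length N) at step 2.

resampled_idx = [0, 1, 1, 2, 3, 4, 4, 5, 6, 7, 7, 8, 9, 10]

step 1: w=[0.0000, 0.0009, 0.0082, 0.0219, 0.0219, 0.0346, 0.1502, 0.1686, 0.1894, 0.1997, 0.1445, 0.0421, 0.0178, 0.0003]  mean=-0.0897  Neff=6.5837  idx=[4, 6, 6, 7, 7, 7, 8, 8, 9, 9, 9, 10, 10, 11]
step 2: w=[0.0645, 0.1055, 0.1055, 0.0988, 0.0988, 0.0988, 0.0857, 0.0857, 0.0726, 0.0726, 0.0726, 0.0184, 0.0184, 0.0019]  mean=-0.3180  Neff=11.5069  idx=[0, 1, 1, 2, 3, 4, 4, 5, 6, 7, 7, 8, 9, 10]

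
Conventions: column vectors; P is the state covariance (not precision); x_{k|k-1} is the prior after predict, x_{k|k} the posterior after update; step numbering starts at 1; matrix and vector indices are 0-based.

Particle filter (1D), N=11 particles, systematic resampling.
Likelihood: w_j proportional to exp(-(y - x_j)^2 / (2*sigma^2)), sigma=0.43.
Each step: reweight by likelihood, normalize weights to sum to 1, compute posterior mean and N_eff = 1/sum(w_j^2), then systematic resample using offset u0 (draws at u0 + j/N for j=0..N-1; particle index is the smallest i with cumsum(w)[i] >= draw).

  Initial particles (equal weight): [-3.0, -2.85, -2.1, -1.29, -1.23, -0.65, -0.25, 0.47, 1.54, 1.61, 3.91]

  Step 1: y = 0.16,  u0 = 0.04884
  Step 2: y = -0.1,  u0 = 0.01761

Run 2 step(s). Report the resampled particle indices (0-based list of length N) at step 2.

resampled_idx = [0, 1, 2, 2, 3, 4, 4, 5, 6, 8, 9]

step 1: w=[0.0000, 0.0000, 0.0000, 0.0021, 0.0034, 0.1064, 0.3983, 0.4839, 0.0036, 0.0021, 0.0000]  mean=0.0608  Neff=2.4738  idx=[5, 6, 6, 6, 6, 6, 7, 7, 7, 7, 7]
step 2: w=[0.0611, 0.1303, 0.1303, 0.1303, 0.1303, 0.1303, 0.0575, 0.0575, 0.0575, 0.0575, 0.0575]  mean=-0.0674  Neff=9.5125  idx=[0, 1, 2, 2, 3, 4, 4, 5, 6, 8, 9]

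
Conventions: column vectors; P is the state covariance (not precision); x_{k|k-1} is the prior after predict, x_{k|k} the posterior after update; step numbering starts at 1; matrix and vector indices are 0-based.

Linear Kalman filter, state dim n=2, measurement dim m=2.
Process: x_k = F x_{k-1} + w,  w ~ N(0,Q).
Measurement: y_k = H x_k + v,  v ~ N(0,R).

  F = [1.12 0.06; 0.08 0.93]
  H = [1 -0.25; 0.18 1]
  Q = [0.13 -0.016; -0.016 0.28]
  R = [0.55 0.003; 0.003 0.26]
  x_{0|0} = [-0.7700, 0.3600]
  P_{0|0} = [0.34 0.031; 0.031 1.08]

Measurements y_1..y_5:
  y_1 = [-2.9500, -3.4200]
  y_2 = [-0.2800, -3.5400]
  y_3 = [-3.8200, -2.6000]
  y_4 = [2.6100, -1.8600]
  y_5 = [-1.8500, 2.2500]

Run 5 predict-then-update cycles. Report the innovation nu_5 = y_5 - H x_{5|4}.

innov = [-0.9489, 4.6067]

step 1: x^-=[-0.8408, 0.2732]  P^-=[0.5646 0.1072; 0.1072 1.2209]  S=[1.1373 -0.0983; -0.0983 1.5378]  K=[0.4873 0.1669; -0.1051 0.7998]  nu=[-2.0409, -3.5419]  x^+=[-2.4264, -2.3451]  P^+=[0.2677 -0.0033; -0.0033 0.2082]
step 2: x^-=[-2.8583, -2.3750]  P^-=[0.4661 0.0161; 0.0161 0.4613]  S=[1.0368 -0.0130; -0.0130 0.7422]  K=[0.4474 0.1426; -0.0878 0.6239]  nu=[1.9846, -0.6505]  x^+=[-2.0632, -2.9552]  P^+=[0.2451 -0.0057; -0.0057 0.1630]
step 3: x^-=[-2.4881, -2.9134]  P^-=[0.4373 0.0091; 0.0091 0.4217]  S=[1.0091 -0.0150; -0.0150 0.6991]  K=[0.4331 0.1349; -0.0865 0.6036]  nu=[-2.0603, 0.7612]  x^+=[-3.2776, -2.2757]  P^+=[0.2370 -0.0063; -0.0063 0.1578]
step 4: x^-=[-3.8075, -2.3786]  P^-=[0.4270 0.0075; 0.0075 0.4171]  S=[0.9994 -0.0173; -0.0173 0.6936]  K=[0.4277 0.1322; -0.0865 0.6011]  nu=[5.8228, 1.2040]  x^+=[-1.1577, -2.1585]  P^+=[0.2340 -0.0065; -0.0065 0.1572]
step 5: x^-=[-1.4261, -2.1000]  P^-=[0.4233 0.0070; 0.0070 0.4165]  S=[0.9958 -0.0183; -0.0183 0.6927]  K=[0.4257 0.1313; -0.0865 0.6008]  nu=[-0.9489, 4.6067]  x^+=[-1.2253, 0.7497]  P^+=[0.2329 -0.0065; -0.0065 0.1571]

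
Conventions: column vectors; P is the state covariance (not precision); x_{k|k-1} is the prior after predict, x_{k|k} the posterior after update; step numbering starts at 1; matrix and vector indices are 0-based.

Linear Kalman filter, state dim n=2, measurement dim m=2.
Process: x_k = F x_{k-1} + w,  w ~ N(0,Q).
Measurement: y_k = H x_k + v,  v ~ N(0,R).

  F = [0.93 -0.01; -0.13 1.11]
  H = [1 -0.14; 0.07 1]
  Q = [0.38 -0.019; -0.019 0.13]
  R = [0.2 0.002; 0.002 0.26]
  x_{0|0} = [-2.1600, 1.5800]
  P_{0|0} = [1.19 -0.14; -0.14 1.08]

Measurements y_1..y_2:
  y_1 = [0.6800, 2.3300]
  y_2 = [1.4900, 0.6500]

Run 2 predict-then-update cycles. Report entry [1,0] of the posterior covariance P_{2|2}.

P_post[1,0] = 0.0072

step 1: x^-=[-2.0246, 2.0346]  P^-=[1.4119 -0.3196; -0.3196 1.5212]  S=[1.7312 -0.4286; -0.4286 1.7434]  K=[0.8626 0.0854; -0.1009 0.8349]  nu=[2.9894, 0.4371]  x^+=[0.5913, 2.0979]  P^+=[0.1743 0.0117; 0.0117 0.2161]
step 2: x^-=[0.5289, 2.2518]  P^-=[0.5306 -0.0303; -0.0303 0.3958]  S=[0.7468 -0.0463; -0.0463 0.6541]  K=[0.7199 0.0614; -0.0778 0.5963]  nu=[1.2763, -1.6388]  x^+=[1.3472, 1.1752]  P^+=[0.1451 0.0072; 0.0072 0.1544]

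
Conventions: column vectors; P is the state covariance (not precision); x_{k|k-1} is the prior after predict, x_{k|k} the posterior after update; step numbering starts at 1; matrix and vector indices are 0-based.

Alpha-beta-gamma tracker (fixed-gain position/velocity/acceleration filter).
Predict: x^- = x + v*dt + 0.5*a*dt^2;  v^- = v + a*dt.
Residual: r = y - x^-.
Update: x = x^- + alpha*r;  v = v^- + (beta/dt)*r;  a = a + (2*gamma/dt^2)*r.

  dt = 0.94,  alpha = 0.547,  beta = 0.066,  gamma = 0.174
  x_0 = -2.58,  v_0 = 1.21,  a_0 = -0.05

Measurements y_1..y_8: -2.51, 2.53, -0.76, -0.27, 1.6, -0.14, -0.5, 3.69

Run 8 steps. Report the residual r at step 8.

resid = 7.2000

step 1: x_pred=-1.4647  r=-1.0453  x^+=-2.0365  v^+=1.0896  a^+=-0.4617
step 2: x_pred=-1.2162  r=3.7462  x^+=0.8330  v^+=0.9187  a^+=1.0137
step 3: x_pred=2.1444  r=-2.9044  x^+=0.5557  v^+=1.6676  a^+=-0.1301
step 4: x_pred=2.0658  r=-2.3358  x^+=0.7881  v^+=1.3813  a^+=-1.0501
step 5: x_pred=1.6226  r=-0.0226  x^+=1.6102  v^+=0.3927  a^+=-1.0590
step 6: x_pred=1.5115  r=-1.6515  x^+=0.6081  v^+=-0.7187  a^+=-1.7094
step 7: x_pred=-0.8227  r=0.3227  x^+=-0.6462  v^+=-2.3029  a^+=-1.5823
step 8: x_pred=-3.5100  r=7.2000  x^+=0.4284  v^+=-3.2847  a^+=1.2533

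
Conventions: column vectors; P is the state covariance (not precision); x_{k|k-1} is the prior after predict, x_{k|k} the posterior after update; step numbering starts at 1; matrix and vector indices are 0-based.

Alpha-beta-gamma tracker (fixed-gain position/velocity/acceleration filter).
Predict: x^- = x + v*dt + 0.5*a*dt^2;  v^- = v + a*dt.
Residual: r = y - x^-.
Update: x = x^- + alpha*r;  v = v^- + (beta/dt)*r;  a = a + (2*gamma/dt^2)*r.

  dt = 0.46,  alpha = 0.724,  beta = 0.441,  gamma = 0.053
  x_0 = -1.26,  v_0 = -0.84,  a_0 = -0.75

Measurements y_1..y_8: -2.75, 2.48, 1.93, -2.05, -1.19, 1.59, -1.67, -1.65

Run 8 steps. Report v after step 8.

step 1: x_pred=-1.7258  r=-1.0242  x^+=-2.4673  v^+=-2.1669  a^+=-1.2631
step 2: x_pred=-3.5977  r=6.0777  x^+=0.8025  v^+=3.0787  a^+=1.7815
step 3: x_pred=2.4072  r=-0.4772  x^+=2.0617  v^+=3.4407  a^+=1.5424
step 4: x_pred=3.8076  r=-5.8576  x^+=-0.4333  v^+=-1.4655  a^+=-1.3919
step 5: x_pred=-1.2547  r=0.0647  x^+=-1.2078  v^+=-2.0437  a^+=-1.3595
step 6: x_pred=-2.2918  r=3.8818  x^+=0.5186  v^+=1.0524  a^+=0.5851
step 7: x_pred=1.0646  r=-2.7346  x^+=-0.9152  v^+=-1.3002  a^+=-0.7848
step 8: x_pred=-1.5964  r=-0.0536  x^+=-1.6352  v^+=-1.7126  a^+=-0.8117

v_post = -1.7126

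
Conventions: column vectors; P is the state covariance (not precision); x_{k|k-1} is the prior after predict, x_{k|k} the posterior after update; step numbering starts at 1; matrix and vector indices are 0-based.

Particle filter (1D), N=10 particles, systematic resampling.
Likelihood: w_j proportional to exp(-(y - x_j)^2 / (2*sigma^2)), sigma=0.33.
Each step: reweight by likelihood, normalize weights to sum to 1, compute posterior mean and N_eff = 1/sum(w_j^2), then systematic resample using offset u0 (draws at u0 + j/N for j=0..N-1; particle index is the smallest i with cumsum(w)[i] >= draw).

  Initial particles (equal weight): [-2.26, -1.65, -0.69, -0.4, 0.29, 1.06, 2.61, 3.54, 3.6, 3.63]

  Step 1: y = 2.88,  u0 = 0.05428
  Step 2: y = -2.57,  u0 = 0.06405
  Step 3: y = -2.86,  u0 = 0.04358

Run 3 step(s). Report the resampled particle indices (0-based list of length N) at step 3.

step 1: w=[0.0000, 0.0000, 0.0000, 0.0000, 0.0000, 0.0000, 0.7022, 0.1328, 0.0908, 0.0742]  mean=2.8991  Neff=1.9066  idx=[6, 6, 6, 6, 6, 6, 6, 7, 8, 9]
step 2: w=[0.1429, 0.1429, 0.1429, 0.1429, 0.1429, 0.1429, 0.1429, 0.0000, 0.0000, 0.0000]  mean=2.6100  Neff=7.0000  idx=[0, 1, 1, 2, 3, 3, 4, 5, 6, 6]
step 3: w=[0.1000, 0.1000, 0.1000, 0.1000, 0.1000, 0.1000, 0.1000, 0.1000, 0.1000, 0.1000]  mean=2.6100  Neff=10.0000  idx=[0, 1, 2, 3, 4, 5, 6, 7, 8, 9]

resampled_idx = [0, 1, 2, 3, 4, 5, 6, 7, 8, 9]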